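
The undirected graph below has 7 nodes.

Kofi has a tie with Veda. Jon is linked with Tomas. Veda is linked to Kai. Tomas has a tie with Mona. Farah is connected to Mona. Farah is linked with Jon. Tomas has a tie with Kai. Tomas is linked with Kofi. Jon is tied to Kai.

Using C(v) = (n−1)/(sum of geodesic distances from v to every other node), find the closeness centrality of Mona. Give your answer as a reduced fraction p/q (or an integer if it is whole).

6/11

Distances from Mona: Farah:1, Jon:2, Kai:2, Kofi:2, Tomas:1, Veda:3. Sum = 11.
n = 7, so closeness = 6/11.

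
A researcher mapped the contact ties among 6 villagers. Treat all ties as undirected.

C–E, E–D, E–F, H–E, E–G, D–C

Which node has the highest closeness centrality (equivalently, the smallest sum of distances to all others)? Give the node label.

Farness (sum of distances to all others) for each node — C:8, D:8, E:5, F:9, G:9, H:9.
The smallest farness is 5, for E, so E has the highest closeness.

E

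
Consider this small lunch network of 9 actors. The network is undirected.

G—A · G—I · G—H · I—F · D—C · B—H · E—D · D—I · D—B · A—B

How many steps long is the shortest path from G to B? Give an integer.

2

One shortest route is G – A – B, which uses 2 edges, and G and B are not directly tied, so nothing shorter exists. So d(G,B) = 2.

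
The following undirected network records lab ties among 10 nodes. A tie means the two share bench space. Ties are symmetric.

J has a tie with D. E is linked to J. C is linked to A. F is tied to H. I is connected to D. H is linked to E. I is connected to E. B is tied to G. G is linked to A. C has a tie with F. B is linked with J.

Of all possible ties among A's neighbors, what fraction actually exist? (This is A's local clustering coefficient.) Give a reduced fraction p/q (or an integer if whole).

A's neighbors: C and G (k = 2).
Possible neighbor pairs: C(2,2) = 1. Edges among them: none → e = 0.
Clustering(A) = 0/1.

0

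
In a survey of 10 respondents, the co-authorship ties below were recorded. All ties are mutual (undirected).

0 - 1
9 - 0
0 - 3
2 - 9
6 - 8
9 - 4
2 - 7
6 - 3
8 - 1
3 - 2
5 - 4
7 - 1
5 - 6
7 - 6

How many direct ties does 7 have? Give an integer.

3

7 is directly tied to 1, 2, and 6. That is 3 neighbors, so the degree of 7 is 3.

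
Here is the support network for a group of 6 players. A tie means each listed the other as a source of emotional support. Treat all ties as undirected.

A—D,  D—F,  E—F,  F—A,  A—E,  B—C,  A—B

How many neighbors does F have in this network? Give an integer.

3

F is directly tied to A, D, and E. That is 3 neighbors, so the degree of F is 3.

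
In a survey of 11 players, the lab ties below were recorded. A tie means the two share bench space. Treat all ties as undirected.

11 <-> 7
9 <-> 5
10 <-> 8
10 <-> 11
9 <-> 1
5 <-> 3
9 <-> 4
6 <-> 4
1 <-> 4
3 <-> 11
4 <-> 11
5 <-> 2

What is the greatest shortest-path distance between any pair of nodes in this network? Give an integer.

Eccentricity of each node (its greatest distance to any other): 1:4, 2:5, 3:3, 4:3, 5:4, 6:4, 7:4, 8:5, 9:4, 10:4, 11:3.
The maximum eccentricity is 5, realized for instance by the pair 8–2 via 8 – 10 – 11 – 3 – 5 – 2. So the diameter is 5.

5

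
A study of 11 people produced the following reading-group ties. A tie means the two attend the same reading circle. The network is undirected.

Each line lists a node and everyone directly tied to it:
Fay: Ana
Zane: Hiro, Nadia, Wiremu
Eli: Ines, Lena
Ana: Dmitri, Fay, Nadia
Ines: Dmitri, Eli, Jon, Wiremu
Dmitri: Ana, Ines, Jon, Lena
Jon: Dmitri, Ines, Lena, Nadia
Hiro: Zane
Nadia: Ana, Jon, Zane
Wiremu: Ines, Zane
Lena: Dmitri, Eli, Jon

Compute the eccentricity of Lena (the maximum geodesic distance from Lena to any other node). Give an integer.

4

Distances from Lena: Ana:2, Dmitri:1, Eli:1, Fay:3, Hiro:4, Ines:2, Jon:1, Nadia:2, Wiremu:3, Zane:3.
The largest is 4 (to Hiro), so the eccentricity of Lena is 4.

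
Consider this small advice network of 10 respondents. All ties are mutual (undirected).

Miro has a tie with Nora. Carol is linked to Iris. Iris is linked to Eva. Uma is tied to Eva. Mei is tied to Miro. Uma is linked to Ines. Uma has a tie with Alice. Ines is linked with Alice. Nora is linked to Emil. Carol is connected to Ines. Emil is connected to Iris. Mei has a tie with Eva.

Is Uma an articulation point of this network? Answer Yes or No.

Even without Uma, every remaining node can still reach every other (the residual graph is connected), so Uma is not a cut vertex.

No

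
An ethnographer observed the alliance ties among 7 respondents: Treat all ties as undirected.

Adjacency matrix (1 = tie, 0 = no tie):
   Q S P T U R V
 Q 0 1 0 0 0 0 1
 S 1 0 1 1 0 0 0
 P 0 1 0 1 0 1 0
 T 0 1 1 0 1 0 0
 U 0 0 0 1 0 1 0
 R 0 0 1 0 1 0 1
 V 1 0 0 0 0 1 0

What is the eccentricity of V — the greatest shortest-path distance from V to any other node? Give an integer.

3

Distances from V: P:2, Q:1, R:1, S:2, T:3, U:2.
The largest is 3 (to T), so the eccentricity of V is 3.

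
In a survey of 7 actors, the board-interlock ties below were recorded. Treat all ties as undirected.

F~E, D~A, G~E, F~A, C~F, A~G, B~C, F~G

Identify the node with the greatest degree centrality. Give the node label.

Degrees — A:3, B:1, C:2, D:1, E:2, F:4, G:3.
The maximum is 4, attained only by F.

F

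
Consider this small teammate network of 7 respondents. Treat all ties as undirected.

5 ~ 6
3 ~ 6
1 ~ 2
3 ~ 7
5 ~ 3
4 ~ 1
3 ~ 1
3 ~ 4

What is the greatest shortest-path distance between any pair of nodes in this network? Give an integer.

Eccentricity of each node (its greatest distance to any other): 1:2, 2:3, 3:2, 4:2, 5:3, 6:3, 7:3.
The maximum eccentricity is 3, realized for instance by the pair 2–7 via 2 – 1 – 3 – 7. So the diameter is 3.

3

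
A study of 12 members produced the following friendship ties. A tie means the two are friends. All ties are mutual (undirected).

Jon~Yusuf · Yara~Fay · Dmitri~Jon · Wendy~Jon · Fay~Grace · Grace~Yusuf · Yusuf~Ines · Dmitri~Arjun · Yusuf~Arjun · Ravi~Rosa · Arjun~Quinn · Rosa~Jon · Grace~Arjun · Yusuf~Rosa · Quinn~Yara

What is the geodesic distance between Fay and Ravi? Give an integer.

4

One shortest route is Fay – Grace – Yusuf – Rosa – Ravi, which uses 4 edges, and at distance 3 from Fay we only reach {Dmitri, Ines, Jon, Rosa}, which does not include Ravi. So d(Fay,Ravi) = 4.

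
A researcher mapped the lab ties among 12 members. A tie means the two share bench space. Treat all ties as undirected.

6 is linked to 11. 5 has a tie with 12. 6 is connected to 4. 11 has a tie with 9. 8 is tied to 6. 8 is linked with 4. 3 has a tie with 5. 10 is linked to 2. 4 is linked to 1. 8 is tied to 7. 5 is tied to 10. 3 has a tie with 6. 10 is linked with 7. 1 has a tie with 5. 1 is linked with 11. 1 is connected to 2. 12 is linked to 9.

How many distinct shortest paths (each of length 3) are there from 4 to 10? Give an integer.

3

The shortest distance is 3. The length-3 paths are: 4–1–5–10; 4–1–2–10; 4–8–7–10.
That gives 3 distinct shortest paths.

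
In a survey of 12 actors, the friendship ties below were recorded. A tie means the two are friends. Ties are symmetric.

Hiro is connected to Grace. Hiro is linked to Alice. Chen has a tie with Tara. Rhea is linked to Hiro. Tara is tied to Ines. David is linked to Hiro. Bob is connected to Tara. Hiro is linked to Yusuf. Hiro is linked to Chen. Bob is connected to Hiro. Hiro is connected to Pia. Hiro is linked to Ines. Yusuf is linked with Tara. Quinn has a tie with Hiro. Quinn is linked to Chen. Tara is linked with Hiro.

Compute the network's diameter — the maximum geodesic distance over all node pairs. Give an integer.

Eccentricity of each node (its greatest distance to any other): Alice:2, Bob:2, Chen:2, David:2, Grace:2, Hiro:1, Ines:2, Pia:2, Quinn:2, Rhea:2, Tara:2, Yusuf:2.
The maximum eccentricity is 2, realized for instance by the pair Ines–Chen via Ines – Hiro – Chen. So the diameter is 2.

2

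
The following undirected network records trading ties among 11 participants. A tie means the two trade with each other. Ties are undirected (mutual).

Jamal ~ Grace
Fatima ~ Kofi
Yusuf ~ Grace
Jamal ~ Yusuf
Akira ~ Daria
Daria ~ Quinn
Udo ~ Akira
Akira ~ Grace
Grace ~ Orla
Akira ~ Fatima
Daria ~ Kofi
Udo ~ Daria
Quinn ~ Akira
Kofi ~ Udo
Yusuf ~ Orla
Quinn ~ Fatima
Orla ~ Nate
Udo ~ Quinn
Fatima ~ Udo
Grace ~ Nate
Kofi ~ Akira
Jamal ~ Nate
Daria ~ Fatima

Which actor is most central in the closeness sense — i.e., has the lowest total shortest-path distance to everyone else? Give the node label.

Akira

Farness (sum of distances to all others) for each node — Akira:14, Daria:19, Fatima:19, Grace:15, Jamal:22, Kofi:20, Nate:22, Orla:22, Quinn:20, Udo:19, Yusuf:22.
The smallest farness is 14, for Akira, so Akira has the highest closeness.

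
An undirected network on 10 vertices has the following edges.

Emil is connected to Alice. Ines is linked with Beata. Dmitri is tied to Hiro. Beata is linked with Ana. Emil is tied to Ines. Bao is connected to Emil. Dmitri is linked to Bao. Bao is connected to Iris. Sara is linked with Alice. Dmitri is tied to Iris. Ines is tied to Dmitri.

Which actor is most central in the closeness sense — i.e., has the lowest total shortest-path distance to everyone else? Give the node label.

Ines

Farness (sum of distances to all others) for each node — Alice:23, Ana:30, Bao:19, Beata:22, Dmitri:18, Emil:17, Hiro:26, Ines:16, Iris:22, Sara:31.
The smallest farness is 16, for Ines, so Ines has the highest closeness.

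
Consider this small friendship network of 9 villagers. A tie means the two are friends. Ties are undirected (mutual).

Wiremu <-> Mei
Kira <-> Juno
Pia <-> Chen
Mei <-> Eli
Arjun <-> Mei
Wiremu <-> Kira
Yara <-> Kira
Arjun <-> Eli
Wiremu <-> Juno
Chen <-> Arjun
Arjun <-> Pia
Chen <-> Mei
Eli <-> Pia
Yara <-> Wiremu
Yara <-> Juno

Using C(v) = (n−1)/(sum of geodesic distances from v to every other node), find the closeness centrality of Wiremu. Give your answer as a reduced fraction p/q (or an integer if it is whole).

8/13

Distances from Wiremu: Arjun:2, Chen:2, Eli:2, Juno:1, Kira:1, Mei:1, Pia:3, Yara:1. Sum = 13.
n = 9, so closeness = 8/13.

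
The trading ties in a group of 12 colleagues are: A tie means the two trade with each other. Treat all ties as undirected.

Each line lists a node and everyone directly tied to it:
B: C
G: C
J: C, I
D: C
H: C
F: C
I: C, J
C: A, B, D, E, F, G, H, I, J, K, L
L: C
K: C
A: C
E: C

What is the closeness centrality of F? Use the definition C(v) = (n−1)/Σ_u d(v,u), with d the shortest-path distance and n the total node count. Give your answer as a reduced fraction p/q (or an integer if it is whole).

Distances from F: A:2, B:2, C:1, D:2, E:2, G:2, H:2, I:2, J:2, K:2, L:2. Sum = 21.
n = 12, so closeness = 11/21.

11/21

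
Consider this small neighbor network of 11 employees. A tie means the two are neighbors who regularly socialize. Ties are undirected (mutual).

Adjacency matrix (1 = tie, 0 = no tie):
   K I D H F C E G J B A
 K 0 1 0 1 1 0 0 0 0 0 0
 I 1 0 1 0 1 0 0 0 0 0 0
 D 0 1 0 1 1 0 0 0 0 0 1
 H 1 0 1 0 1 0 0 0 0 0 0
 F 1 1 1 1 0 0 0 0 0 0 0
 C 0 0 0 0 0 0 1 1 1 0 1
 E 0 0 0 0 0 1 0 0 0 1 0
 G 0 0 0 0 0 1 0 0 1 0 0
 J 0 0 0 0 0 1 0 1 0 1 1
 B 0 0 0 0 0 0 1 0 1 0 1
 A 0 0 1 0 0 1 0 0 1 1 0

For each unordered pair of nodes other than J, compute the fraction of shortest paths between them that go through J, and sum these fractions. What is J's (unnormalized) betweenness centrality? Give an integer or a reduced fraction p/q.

13/3

Pairs whose geodesics pass through J — K–G: 3/6; I–G: 1/2; D–G: 1/2; H–G: 1/2; F–G: 1/2; C–B: 1/3; G–B: 1; G–A: 1/2.
All other pairs contribute 0.
Summing the contributions gives betweenness(J) = 13/3.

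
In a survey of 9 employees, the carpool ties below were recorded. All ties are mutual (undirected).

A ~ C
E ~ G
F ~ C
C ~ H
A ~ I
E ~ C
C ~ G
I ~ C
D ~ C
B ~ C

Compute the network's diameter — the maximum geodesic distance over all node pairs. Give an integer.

Eccentricity of each node (its greatest distance to any other): A:2, B:2, C:1, D:2, E:2, F:2, G:2, H:2, I:2.
The maximum eccentricity is 2, realized for instance by the pair I–B via I – C – B. So the diameter is 2.

2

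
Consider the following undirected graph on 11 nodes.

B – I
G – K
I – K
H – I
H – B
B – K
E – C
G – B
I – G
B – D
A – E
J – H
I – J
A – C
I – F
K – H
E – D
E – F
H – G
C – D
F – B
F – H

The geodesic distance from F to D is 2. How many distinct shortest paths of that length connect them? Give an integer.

2

The shortest distance is 2. The length-2 paths are: F–E–D; F–B–D.
That gives 2 distinct shortest paths.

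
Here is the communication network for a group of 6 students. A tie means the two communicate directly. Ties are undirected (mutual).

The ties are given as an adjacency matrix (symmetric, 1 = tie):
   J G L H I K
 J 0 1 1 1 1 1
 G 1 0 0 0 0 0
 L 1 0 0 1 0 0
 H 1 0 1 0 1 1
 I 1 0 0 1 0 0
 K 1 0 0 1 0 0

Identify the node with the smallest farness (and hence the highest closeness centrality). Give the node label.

Farness (sum of distances to all others) for each node — G:9, H:6, I:8, J:5, K:8, L:8.
The smallest farness is 5, for J, so J has the highest closeness.

J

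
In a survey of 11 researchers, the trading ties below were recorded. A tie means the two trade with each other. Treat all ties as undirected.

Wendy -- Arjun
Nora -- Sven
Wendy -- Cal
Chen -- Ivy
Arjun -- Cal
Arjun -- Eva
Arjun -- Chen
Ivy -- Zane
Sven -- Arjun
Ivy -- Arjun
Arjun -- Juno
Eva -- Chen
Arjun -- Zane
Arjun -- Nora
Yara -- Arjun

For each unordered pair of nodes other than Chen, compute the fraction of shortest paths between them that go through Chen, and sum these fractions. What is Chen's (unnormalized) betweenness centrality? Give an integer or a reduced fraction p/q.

1/2

Pairs whose geodesics pass through Chen — Eva–Ivy: 1/2.
All other pairs contribute 0.
Summing the contributions gives betweenness(Chen) = 1/2.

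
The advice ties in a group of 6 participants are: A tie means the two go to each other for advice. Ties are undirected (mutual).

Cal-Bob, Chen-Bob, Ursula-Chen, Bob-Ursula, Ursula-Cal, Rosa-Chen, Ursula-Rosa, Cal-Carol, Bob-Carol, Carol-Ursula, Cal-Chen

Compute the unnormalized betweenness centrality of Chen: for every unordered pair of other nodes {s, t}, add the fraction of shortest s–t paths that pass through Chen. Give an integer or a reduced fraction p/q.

1

Pairs whose geodesics pass through Chen — Rosa–Cal: 1/2; Rosa–Bob: 1/2.
All other pairs contribute 0.
Summing the contributions gives betweenness(Chen) = 1.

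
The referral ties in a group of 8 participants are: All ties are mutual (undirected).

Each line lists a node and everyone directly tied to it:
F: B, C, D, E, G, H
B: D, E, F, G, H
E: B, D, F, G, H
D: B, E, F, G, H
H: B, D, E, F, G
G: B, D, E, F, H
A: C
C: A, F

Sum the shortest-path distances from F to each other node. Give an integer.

Distances from F: A:2, B:1, C:1, D:1, E:1, G:1, H:1.
Sum = 2 + 1 + 1 + 1 + 1 + 1 + 1 = 8.

8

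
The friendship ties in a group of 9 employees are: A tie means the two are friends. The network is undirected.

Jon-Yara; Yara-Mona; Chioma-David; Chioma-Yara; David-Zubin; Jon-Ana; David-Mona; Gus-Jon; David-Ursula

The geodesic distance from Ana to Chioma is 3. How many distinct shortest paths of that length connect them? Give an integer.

1

The shortest distance is 3, and the only length-3 path is Ana–Jon–Yara–Chioma. So there is exactly 1 shortest path.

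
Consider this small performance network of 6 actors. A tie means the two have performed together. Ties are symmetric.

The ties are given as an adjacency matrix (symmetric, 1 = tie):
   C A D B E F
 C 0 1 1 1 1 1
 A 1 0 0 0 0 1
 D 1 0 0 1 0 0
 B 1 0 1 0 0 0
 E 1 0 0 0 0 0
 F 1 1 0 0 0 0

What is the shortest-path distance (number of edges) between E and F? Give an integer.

2

One shortest route is E – C – F, which uses 2 edges, and E and F are not directly tied, so nothing shorter exists. So d(E,F) = 2.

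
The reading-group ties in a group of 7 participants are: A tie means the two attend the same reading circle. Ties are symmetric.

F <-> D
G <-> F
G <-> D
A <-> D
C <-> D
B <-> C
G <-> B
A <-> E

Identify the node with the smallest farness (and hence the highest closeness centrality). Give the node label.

Farness (sum of distances to all others) for each node — A:11, B:13, C:11, D:8, E:16, F:11, G:10.
The smallest farness is 8, for D, so D has the highest closeness.

D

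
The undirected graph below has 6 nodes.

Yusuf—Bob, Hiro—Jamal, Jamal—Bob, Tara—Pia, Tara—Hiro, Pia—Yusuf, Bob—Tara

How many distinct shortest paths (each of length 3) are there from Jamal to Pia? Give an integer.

3

The shortest distance is 3. The length-3 paths are: Jamal–Hiro–Tara–Pia; Jamal–Bob–Tara–Pia; Jamal–Bob–Yusuf–Pia.
That gives 3 distinct shortest paths.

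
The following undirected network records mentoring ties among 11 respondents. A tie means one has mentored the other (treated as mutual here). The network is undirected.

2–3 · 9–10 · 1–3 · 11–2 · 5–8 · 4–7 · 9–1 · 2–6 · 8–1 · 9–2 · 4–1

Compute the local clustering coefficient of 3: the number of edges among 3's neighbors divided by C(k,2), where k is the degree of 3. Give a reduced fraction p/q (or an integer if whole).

0

3's neighbors: 1 and 2 (k = 2).
Possible neighbor pairs: C(2,2) = 1. Edges among them: none → e = 0.
Clustering(3) = 0/1.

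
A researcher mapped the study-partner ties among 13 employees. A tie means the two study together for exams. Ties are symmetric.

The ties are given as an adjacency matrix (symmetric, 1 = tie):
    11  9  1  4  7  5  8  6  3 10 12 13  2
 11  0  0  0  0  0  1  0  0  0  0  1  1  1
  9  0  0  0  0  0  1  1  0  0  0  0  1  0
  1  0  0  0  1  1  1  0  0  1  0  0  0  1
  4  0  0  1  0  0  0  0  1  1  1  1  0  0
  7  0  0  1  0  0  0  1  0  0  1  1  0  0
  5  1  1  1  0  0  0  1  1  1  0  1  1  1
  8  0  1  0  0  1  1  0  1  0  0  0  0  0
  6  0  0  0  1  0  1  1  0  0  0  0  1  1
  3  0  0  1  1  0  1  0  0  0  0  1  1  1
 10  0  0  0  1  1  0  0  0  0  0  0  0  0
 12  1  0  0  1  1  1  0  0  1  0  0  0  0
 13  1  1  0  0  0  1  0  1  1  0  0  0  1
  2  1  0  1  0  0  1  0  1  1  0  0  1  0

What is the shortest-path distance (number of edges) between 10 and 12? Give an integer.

One shortest route is 10 – 4 – 12, which uses 2 edges, and 10 and 12 are not directly tied, so nothing shorter exists. So d(10,12) = 2.

2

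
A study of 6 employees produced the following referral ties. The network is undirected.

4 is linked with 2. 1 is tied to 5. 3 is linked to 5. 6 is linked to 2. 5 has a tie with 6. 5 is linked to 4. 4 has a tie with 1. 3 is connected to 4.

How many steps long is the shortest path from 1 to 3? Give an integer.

One shortest route is 1 – 5 – 3, which uses 2 edges, and 1 and 3 are not directly tied, so nothing shorter exists. So d(1,3) = 2.

2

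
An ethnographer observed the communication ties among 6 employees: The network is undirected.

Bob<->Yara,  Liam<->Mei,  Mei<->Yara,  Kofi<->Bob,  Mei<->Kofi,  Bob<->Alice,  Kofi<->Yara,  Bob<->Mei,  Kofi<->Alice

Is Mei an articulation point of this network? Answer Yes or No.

Yes

Removing Mei leaves {Alice, Bob, Kofi, and Yara} with no path to {Liam}, so the network splits into 2 components. Mei is a cut vertex.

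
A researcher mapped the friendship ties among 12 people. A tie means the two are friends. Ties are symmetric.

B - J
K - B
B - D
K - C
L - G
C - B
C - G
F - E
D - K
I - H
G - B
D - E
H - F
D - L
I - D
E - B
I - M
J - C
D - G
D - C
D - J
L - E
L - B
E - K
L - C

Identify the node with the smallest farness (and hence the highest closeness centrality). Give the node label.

Farness (sum of distances to all others) for each node — B:17, C:19, D:14, E:18, F:24, G:21, H:26, I:19, J:22, K:20, L:19, M:29.
The smallest farness is 14, for D, so D has the highest closeness.

D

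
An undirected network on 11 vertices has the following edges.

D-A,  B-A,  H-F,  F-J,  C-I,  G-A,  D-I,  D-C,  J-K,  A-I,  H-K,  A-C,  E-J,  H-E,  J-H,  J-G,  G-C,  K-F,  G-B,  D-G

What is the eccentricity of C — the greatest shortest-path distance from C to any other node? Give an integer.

Distances from C: A:1, B:2, D:1, E:3, F:3, G:1, H:3, I:1, J:2, K:3.
The largest is 3 (to F, E, K, and H), so the eccentricity of C is 3.

3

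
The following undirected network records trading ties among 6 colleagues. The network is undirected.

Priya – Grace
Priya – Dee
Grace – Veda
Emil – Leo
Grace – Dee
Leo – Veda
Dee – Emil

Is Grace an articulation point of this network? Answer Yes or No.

No

Even without Grace, every remaining node can still reach every other (the residual graph is connected), so Grace is not a cut vertex.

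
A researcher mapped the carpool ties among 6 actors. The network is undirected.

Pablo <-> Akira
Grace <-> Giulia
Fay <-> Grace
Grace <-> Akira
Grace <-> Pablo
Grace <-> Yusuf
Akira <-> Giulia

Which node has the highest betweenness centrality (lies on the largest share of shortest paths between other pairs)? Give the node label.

Grace

Unnormalized betweenness of each node: Akira:1/2, Fay:0, Giulia:0, Grace:15/2, Pablo:0, Yusuf:0.
Grace has the largest value, 15/2, making it the main broker — the node through which the most shortest paths run.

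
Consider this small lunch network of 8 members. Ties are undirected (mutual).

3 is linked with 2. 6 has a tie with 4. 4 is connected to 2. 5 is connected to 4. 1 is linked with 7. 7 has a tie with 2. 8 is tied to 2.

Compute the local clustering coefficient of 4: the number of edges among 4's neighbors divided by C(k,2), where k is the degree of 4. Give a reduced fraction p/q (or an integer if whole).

4's neighbors: 2, 5, and 6 (k = 3).
Possible neighbor pairs: C(3,2) = 3. Edges among them: none → e = 0.
Clustering(4) = 0/3 = 0.

0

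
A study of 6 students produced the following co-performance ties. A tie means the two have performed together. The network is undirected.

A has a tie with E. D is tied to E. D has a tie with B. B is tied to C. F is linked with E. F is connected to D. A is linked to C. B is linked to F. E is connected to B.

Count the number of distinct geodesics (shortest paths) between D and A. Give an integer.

The shortest distance is 2, and the only length-2 path is D–E–A. So there is exactly 1 shortest path.

1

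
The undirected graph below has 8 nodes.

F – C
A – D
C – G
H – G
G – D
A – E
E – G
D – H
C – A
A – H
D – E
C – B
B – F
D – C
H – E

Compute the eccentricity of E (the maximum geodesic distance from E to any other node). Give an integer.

Distances from E: A:1, B:3, C:2, D:1, F:3, G:1, H:1.
The largest is 3 (to B and F), so the eccentricity of E is 3.

3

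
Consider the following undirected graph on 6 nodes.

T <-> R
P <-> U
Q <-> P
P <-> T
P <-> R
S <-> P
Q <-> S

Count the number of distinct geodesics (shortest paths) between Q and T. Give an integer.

1

The shortest distance is 2, and the only length-2 path is Q–P–T. So there is exactly 1 shortest path.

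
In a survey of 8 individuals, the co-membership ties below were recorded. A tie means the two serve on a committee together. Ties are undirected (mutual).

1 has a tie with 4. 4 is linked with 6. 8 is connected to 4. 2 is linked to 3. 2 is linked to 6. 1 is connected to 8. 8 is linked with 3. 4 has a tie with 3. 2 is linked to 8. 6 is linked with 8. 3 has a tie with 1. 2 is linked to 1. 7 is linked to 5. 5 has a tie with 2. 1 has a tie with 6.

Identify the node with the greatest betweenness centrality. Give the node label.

Unnormalized betweenness of each node: 1:1, 2:41/4, 3:3/4, 4:1/4, 5:6, 6:3/4, 7:0, 8:1.
2 has the largest value, 41/4, making it the main broker — the node through which the most shortest paths run.

2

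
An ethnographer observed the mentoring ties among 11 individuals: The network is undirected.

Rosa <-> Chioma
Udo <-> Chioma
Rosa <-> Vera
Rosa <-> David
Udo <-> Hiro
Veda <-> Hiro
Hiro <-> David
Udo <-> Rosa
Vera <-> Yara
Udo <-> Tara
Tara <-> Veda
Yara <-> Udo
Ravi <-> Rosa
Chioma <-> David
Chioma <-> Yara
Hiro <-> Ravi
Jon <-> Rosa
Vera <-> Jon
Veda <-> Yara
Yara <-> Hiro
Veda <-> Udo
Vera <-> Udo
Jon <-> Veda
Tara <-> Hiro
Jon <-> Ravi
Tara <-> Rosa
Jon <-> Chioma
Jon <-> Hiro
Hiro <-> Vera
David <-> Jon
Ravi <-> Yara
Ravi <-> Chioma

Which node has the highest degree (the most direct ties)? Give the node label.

Hiro

Degrees — Chioma:6, David:4, Hiro:8, Jon:7, Ravi:5, Rosa:7, Tara:4, Udo:7, Veda:5, Vera:5, Yara:6.
The maximum is 8, attained only by Hiro.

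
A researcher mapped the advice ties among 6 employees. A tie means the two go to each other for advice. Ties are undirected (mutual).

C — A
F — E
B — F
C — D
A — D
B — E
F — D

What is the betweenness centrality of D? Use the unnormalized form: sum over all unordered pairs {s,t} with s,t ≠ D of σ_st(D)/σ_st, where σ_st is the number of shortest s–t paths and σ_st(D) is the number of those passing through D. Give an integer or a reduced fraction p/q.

6

Pairs whose geodesics pass through D — C–E: 1; C–B: 1; C–F: 1; A–E: 1; A–B: 1; A–F: 1.
All other pairs contribute 0.
Summing the contributions gives betweenness(D) = 6.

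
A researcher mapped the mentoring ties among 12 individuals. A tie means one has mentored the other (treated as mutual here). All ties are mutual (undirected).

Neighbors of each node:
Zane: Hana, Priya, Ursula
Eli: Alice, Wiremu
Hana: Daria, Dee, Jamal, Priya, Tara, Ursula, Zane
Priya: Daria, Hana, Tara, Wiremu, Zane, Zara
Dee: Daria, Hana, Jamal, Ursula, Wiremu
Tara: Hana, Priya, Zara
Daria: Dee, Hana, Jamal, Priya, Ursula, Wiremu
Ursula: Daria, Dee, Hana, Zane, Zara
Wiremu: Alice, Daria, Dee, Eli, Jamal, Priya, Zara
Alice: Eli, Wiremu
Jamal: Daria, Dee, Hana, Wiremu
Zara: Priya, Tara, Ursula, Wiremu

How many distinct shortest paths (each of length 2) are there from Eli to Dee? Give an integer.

1

The shortest distance is 2, and the only length-2 path is Eli–Wiremu–Dee. So there is exactly 1 shortest path.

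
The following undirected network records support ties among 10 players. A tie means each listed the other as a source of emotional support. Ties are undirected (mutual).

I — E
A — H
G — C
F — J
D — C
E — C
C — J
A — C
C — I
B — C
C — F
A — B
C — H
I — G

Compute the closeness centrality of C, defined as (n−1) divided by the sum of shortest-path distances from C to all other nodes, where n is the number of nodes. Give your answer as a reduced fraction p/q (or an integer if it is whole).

Distances from C: A:1, B:1, D:1, E:1, F:1, G:1, H:1, I:1, J:1. Sum = 9.
n = 10, so closeness = 9/9 = 1.

1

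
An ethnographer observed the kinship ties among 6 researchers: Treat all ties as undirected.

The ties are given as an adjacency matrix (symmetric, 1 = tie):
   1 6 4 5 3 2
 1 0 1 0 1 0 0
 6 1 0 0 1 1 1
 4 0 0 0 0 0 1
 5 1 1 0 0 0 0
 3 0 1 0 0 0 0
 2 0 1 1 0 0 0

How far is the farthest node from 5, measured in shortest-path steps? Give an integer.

3

Distances from 5: 1:1, 2:2, 3:2, 4:3, 6:1.
The largest is 3 (to 4), so the eccentricity of 5 is 3.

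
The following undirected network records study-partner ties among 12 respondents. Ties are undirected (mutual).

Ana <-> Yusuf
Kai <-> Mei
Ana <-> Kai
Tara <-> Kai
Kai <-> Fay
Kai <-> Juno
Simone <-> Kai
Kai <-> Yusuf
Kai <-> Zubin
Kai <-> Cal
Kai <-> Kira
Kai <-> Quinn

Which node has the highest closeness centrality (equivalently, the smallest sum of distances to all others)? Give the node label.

Farness (sum of distances to all others) for each node — Ana:20, Cal:21, Fay:21, Juno:21, Kai:11, Kira:21, Mei:21, Quinn:21, Simone:21, Tara:21, Yusuf:20, Zubin:21.
The smallest farness is 11, for Kai, so Kai has the highest closeness.

Kai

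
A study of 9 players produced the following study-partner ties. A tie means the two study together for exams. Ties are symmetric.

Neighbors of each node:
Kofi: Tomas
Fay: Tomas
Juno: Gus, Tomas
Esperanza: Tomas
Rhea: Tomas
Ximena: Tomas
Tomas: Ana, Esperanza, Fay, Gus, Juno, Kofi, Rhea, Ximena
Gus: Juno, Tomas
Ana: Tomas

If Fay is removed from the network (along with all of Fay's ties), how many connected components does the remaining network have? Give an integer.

Fay's neighbors (Tomas) remain reachable from one another through other ties, so the rest of the network stays in one piece.

1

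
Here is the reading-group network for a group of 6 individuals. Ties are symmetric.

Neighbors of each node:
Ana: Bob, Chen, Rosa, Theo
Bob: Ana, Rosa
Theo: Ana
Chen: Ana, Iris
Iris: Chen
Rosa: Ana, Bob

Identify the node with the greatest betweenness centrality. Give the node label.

Unnormalized betweenness of each node: Ana:8, Bob:0, Chen:4, Iris:0, Rosa:0, Theo:0.
Ana has the largest value, 8, making it the main broker — the node through which the most shortest paths run.

Ana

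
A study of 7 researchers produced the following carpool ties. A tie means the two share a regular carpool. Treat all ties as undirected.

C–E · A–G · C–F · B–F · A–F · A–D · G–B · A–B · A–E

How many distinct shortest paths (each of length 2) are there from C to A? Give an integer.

2

The shortest distance is 2. The length-2 paths are: C–F–A; C–E–A.
That gives 2 distinct shortest paths.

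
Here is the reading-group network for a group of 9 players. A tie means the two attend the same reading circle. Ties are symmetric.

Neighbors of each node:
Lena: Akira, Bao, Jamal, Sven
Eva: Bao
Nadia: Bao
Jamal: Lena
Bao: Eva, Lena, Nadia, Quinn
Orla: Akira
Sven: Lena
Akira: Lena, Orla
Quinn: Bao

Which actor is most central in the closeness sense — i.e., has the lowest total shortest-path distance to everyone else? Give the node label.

Farness (sum of distances to all others) for each node — Akira:17, Bao:13, Eva:20, Jamal:19, Lena:12, Nadia:20, Orla:24, Quinn:20, Sven:19.
The smallest farness is 12, for Lena, so Lena has the highest closeness.

Lena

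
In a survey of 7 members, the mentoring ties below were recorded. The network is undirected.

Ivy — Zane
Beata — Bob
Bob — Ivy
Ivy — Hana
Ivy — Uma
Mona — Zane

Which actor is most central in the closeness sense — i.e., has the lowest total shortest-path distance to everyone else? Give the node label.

Farness (sum of distances to all others) for each node — Beata:16, Bob:11, Hana:13, Ivy:8, Mona:16, Uma:13, Zane:11.
The smallest farness is 8, for Ivy, so Ivy has the highest closeness.

Ivy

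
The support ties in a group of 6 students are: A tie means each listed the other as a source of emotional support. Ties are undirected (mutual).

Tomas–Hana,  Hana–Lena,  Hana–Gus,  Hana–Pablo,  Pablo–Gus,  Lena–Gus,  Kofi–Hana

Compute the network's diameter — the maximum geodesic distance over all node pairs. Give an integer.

2

Eccentricity of each node (its greatest distance to any other): Gus:2, Hana:1, Kofi:2, Lena:2, Pablo:2, Tomas:2.
The maximum eccentricity is 2, realized for instance by the pair Kofi–Tomas via Kofi – Hana – Tomas. So the diameter is 2.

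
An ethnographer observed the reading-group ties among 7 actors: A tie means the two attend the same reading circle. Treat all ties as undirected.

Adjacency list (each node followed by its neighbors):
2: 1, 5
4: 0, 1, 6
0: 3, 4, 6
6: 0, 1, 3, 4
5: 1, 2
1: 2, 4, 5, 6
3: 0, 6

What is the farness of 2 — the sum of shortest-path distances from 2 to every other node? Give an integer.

12

Distances from 2: 0:3, 1:1, 3:3, 4:2, 5:1, 6:2.
Sum = 3 + 1 + 3 + 2 + 1 + 2 = 12.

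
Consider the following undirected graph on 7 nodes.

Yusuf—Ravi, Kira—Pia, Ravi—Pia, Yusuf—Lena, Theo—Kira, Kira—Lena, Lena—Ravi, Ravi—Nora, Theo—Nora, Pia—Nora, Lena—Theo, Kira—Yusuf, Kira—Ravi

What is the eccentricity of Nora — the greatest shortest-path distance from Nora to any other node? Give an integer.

2

Distances from Nora: Kira:2, Lena:2, Pia:1, Ravi:1, Theo:1, Yusuf:2.
The largest is 2 (to Kira, Lena, and Yusuf), so the eccentricity of Nora is 2.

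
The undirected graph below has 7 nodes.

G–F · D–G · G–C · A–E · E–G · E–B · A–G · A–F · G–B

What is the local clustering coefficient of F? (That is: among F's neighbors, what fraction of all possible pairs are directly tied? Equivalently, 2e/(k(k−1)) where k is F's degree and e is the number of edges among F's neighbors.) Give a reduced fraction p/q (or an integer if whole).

1

F's neighbors: A and G (k = 2).
Possible neighbor pairs: C(2,2) = 1. Edges among them: A–G → e = 1.
Clustering(F) = 1/1.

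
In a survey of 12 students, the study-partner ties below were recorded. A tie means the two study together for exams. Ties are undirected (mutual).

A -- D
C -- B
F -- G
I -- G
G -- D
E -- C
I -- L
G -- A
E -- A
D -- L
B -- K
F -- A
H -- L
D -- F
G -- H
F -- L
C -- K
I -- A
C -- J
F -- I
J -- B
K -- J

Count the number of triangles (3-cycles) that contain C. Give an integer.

3

C's neighbors: B, E, J, and K.
Neighbor pairs that are themselves tied: C–B–J; C–B–K; C–J–K. Each forms one triangle with C, for 3 in total.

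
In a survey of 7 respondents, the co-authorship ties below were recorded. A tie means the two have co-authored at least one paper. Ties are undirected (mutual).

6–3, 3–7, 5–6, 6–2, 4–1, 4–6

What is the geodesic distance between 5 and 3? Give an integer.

One shortest route is 5 – 6 – 3, which uses 2 edges, and 5 and 3 are not directly tied, so nothing shorter exists. So d(5,3) = 2.

2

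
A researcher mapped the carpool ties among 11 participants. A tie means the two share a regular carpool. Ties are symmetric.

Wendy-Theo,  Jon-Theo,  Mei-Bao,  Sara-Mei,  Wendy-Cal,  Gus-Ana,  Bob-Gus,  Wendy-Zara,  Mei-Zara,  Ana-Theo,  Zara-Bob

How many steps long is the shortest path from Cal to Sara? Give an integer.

4

One shortest route is Cal – Wendy – Zara – Mei – Sara, which uses 4 edges, and at distance 3 from Cal we only reach {Ana, Bob, Jon, Mei}, which does not include Sara. So d(Cal,Sara) = 4.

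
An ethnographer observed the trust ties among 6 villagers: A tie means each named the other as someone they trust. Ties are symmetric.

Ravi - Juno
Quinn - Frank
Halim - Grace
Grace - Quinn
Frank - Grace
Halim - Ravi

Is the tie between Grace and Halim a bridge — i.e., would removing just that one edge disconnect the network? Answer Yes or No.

Without the Grace–Halim edge there is no alternate route between Grace and Halim, so the network disconnects. It is a bridge.

Yes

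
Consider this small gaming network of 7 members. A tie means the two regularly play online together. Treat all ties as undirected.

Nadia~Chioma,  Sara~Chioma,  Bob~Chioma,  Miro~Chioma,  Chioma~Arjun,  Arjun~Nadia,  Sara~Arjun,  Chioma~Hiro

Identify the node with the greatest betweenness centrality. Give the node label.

Chioma

Unnormalized betweenness of each node: Arjun:1/2, Bob:0, Chioma:25/2, Hiro:0, Miro:0, Nadia:0, Sara:0.
Chioma has the largest value, 25/2, making it the main broker — the node through which the most shortest paths run.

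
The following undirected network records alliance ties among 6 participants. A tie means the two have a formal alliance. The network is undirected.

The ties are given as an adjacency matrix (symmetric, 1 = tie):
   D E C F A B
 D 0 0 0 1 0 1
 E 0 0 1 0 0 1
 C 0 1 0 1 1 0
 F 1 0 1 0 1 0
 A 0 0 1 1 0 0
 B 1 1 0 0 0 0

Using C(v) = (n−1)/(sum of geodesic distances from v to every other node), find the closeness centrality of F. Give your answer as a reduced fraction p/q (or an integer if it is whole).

Distances from F: A:1, B:2, C:1, D:1, E:2. Sum = 7.
n = 6, so closeness = 5/7.

5/7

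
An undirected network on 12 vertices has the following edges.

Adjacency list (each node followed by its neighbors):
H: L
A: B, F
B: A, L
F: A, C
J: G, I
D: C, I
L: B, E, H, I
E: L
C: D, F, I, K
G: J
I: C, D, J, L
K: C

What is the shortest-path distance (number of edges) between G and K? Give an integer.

One shortest route is G – J – I – C – K, which uses 4 edges, and at distance 3 from G we only reach {C, D, L}, which does not include K. So d(G,K) = 4.

4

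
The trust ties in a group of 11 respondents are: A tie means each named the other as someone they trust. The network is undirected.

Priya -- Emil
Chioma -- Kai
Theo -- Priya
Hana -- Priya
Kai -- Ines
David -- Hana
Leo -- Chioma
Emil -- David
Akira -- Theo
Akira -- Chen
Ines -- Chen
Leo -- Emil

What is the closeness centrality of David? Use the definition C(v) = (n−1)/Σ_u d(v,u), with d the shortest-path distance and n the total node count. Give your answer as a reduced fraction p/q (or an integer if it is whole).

1/3

Distances from David: Akira:4, Chen:5, Chioma:3, Emil:1, Hana:1, Ines:5, Kai:4, Leo:2, Priya:2, Theo:3. Sum = 30.
n = 11, so closeness = 10/30 = 1/3.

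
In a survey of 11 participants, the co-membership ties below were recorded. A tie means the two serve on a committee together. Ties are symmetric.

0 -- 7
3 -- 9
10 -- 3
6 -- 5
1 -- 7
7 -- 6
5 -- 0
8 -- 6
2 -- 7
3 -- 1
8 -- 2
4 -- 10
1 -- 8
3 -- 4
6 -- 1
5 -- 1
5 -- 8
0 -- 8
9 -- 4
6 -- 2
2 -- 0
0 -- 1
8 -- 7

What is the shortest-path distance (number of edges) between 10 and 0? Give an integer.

3

One shortest route is 10 – 3 – 1 – 0, which uses 3 edges, and at distance 2 from 10 we only reach {1, 9}, which does not include 0. So d(10,0) = 3.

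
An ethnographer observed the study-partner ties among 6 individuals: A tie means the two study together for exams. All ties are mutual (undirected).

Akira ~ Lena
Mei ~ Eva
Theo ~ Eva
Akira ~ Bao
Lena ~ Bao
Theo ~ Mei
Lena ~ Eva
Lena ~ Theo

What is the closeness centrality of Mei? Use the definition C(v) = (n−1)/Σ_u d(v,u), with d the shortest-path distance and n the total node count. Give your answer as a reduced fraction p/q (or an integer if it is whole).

1/2

Distances from Mei: Akira:3, Bao:3, Eva:1, Lena:2, Theo:1. Sum = 10.
n = 6, so closeness = 5/10 = 1/2.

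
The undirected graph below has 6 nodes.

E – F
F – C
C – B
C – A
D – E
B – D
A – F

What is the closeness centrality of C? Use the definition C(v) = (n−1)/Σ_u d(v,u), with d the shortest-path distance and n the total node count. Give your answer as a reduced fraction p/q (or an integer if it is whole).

Distances from C: A:1, B:1, D:2, E:2, F:1. Sum = 7.
n = 6, so closeness = 5/7.

5/7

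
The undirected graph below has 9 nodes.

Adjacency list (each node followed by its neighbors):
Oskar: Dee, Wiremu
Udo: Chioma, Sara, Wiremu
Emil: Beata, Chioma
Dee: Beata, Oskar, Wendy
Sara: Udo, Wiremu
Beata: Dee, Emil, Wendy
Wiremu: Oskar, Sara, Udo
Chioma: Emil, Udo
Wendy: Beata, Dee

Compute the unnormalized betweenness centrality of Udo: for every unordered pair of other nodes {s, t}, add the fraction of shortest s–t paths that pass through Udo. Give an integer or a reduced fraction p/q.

11/2

Pairs whose geodesics pass through Udo — Oskar–Chioma: 1; Wiremu–Chioma: 1; Wiremu–Emil: 1; Sara–Chioma: 1; Sara–Emil: 1; Sara–Beata: 1/2.
All other pairs contribute 0.
Summing the contributions gives betweenness(Udo) = 11/2.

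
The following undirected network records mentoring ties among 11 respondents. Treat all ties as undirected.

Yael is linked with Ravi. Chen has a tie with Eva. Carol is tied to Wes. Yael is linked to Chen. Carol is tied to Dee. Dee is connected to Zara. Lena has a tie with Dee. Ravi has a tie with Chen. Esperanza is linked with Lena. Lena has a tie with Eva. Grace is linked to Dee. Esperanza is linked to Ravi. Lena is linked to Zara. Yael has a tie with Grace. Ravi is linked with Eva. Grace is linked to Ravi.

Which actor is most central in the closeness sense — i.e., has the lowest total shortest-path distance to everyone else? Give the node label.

Dee

Farness (sum of distances to all others) for each node — Carol:24, Chen:24, Dee:17, Esperanza:21, Eva:20, Grace:18, Lena:18, Ravi:19, Wes:33, Yael:22, Zara:22.
The smallest farness is 17, for Dee, so Dee has the highest closeness.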